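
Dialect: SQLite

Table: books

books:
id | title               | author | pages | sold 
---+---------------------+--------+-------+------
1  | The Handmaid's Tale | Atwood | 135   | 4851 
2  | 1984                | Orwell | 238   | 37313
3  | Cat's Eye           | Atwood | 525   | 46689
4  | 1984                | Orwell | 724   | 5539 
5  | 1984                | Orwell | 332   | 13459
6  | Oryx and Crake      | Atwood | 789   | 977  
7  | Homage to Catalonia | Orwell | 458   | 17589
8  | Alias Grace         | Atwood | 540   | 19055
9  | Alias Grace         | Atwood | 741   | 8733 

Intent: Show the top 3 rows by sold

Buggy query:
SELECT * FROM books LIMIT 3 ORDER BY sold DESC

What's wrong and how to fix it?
Bug: ORDER BY cannot follow LIMIT; LIMIT is the final clause

Fix: Sort with ORDER BY, then apply LIMIT

Corrected query:
SELECT * FROM books ORDER BY sold DESC LIMIT 3

Result:
id | title       | author | pages | sold 
---+-------------+--------+-------+------
3  | Cat's Eye   | Atwood | 525   | 46689
2  | 1984        | Orwell | 238   | 37313
8  | Alias Grace | Atwood | 540   | 19055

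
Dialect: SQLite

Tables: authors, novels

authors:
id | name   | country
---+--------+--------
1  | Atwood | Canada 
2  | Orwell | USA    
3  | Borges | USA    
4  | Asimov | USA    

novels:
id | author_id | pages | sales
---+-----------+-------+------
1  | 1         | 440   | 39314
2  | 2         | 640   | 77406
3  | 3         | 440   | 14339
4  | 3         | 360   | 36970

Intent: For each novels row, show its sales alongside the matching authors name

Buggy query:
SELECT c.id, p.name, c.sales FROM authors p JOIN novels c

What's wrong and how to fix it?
Bug: Missing join condition: each novels row is matched to all authors rows instead of just its own

Fix: Specify the join condition linking the foreign key to the parent id

Corrected query:
SELECT c.id, p.name, c.sales FROM authors p JOIN novels c ON c.author_id = p.id

Result:
id | name   | sales
---+--------+------
1  | Atwood | 39314
2  | Orwell | 77406
3  | Borges | 14339
4  | Borges | 36970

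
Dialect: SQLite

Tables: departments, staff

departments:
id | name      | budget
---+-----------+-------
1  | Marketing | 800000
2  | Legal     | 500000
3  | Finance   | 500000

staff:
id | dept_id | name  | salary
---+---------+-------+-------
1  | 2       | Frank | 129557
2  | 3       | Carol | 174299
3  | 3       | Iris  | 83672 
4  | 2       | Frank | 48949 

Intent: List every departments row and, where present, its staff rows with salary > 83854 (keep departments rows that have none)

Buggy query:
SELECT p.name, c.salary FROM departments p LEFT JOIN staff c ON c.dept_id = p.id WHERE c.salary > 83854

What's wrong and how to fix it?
Bug: A WHERE condition on the right-hand table after LEFT JOIN drops unmatched parents

Fix: Put 'c.salary > 83854' in the JOIN's ON clause instead of WHERE

Corrected query:
SELECT p.name, c.salary FROM departments p LEFT JOIN staff c ON c.dept_id = p.id AND c.salary > 83854

Result:
name      | salary
----------+-------
Marketing | NULL  
Legal     | 129557
Finance   | 174299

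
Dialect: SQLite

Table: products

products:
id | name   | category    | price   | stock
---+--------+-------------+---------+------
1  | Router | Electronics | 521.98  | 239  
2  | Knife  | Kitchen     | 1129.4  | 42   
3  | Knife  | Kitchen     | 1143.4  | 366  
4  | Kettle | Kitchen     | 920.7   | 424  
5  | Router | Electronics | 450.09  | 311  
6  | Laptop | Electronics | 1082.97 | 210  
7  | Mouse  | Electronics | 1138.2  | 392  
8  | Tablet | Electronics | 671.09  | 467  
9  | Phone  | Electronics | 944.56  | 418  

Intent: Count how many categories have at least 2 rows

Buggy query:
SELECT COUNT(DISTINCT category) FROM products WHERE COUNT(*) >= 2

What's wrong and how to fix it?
Bug: COUNT(*) cannot appear in WHERE; the per-group count doesn't exist yet

Fix: Use a subquery that GROUPs and filters with HAVING, then count its rows

Corrected query:
SELECT COUNT(*) FROM (SELECT category FROM products GROUP BY category HAVING COUNT(*) >= 2)

Result:
COUNT(*)
--------
2       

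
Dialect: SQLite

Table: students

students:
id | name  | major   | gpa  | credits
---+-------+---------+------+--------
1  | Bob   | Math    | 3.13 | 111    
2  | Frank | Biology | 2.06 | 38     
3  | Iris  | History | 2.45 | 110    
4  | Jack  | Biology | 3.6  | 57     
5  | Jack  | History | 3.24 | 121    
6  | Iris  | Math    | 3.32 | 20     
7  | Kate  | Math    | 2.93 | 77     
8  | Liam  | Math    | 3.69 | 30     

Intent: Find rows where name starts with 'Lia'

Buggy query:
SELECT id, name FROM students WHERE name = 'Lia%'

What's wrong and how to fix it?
Bug: Wildcards only work with LIKE; '=' treats '%' as a literal character

Fix: Use LIKE for wildcard pattern matching

Corrected query:
SELECT id, name FROM students WHERE name LIKE 'Lia%'

Result:
id | name
---+-----
8  | Liam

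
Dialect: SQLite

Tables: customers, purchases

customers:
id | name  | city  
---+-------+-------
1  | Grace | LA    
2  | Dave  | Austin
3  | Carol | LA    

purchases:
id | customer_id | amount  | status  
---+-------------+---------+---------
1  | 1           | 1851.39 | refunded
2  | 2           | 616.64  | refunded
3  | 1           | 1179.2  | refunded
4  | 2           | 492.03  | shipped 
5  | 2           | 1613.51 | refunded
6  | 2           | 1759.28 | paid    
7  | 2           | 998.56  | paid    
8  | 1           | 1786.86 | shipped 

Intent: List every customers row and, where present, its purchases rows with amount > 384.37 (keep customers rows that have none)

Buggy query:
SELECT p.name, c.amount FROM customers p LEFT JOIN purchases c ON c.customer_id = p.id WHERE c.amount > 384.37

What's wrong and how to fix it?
Bug: A WHERE condition on the right-hand table after LEFT JOIN drops unmatched parents

Fix: Put 'c.amount > 384.37' in the JOIN's ON clause instead of WHERE

Corrected query:
SELECT p.name, c.amount FROM customers p LEFT JOIN purchases c ON c.customer_id = p.id AND c.amount > 384.37

Result:
name  | amount 
------+--------
Grace | 1179.2 
Grace | 1786.86
Grace | 1851.39
Dave  | 492.03 
Dave  | 616.64 
Dave  | 998.56 
Dave  | 1613.51
Dave  | 1759.28
Carol | NULL   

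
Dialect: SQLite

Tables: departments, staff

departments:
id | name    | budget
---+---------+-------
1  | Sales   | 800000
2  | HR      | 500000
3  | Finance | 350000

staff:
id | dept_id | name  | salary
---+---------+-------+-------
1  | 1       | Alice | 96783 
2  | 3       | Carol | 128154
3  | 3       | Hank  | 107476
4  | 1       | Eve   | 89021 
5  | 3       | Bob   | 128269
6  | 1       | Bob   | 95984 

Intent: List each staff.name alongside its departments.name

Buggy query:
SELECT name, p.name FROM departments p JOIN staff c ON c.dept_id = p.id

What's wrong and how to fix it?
Bug: 'name' exists in both joined tables, so the database can't tell which one is meant

Fix: Qualify the column with its table alias (c.name)

Corrected query:
SELECT c.name, p.name FROM departments p JOIN staff c ON c.dept_id = p.id

Result:
name  | name   
------+--------
Alice | Sales  
Carol | Finance
Hank  | Finance
Eve   | Sales  
Bob   | Finance
Bob   | Sales  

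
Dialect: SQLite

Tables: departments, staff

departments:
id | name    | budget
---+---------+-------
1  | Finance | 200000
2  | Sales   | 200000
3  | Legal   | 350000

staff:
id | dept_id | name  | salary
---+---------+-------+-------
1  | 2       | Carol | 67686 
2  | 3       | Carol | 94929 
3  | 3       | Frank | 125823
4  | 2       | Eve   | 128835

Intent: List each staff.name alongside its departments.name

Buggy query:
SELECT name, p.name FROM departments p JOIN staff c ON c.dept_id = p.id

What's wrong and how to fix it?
Bug: Both tables have a 'name' column; the unqualified reference is ambiguous

Fix: Prefix ambiguous columns with the table alias

Corrected query:
SELECT c.name, p.name FROM departments p JOIN staff c ON c.dept_id = p.id

Result:
name  | name 
------+------
Carol | Sales
Carol | Legal
Frank | Legal
Eve   | Sales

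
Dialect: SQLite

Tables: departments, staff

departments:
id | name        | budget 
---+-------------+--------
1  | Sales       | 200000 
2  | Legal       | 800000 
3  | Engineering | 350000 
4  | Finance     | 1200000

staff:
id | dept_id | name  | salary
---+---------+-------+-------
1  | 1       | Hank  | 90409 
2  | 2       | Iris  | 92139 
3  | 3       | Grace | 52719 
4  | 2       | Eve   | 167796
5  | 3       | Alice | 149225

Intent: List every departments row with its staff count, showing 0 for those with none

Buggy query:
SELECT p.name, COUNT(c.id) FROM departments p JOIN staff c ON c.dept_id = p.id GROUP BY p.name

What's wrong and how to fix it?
Bug: INNER JOIN drops departments rows that have no matching staff rows

Fix: Switch to LEFT JOIN to retain unmatched parent rows

Corrected query:
SELECT p.name, COUNT(c.id) FROM departments p LEFT JOIN staff c ON c.dept_id = p.id GROUP BY p.name

Result:
name        | COUNT(c.id)
------------+------------
Engineering | 2          
Finance     | 0          
Legal       | 2          
Sales       | 1          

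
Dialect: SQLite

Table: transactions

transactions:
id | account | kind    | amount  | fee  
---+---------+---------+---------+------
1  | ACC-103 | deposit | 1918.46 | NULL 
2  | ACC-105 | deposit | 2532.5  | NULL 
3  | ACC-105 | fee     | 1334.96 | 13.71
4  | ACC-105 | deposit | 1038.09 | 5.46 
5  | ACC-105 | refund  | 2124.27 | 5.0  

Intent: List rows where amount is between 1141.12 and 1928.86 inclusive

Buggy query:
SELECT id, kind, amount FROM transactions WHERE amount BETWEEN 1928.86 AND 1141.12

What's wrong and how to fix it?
Bug: The bounds are reversed; BETWEEN a AND b requires a <= b to match anything

Fix: Swap the bounds so the smaller value comes first

Corrected query:
SELECT id, kind, amount FROM transactions WHERE amount BETWEEN 1141.12 AND 1928.86

Result:
id | kind    | amount 
---+---------+--------
1  | deposit | 1918.46
3  | fee     | 1334.96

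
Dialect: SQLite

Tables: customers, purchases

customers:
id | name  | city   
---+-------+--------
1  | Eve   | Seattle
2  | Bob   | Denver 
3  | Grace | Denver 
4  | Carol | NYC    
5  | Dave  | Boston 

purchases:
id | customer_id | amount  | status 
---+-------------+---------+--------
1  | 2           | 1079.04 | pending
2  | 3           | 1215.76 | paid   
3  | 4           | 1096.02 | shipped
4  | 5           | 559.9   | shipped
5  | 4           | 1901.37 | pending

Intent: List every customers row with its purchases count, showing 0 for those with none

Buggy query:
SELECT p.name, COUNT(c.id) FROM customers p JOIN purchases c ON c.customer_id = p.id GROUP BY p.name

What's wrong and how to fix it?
Bug: INNER JOIN drops customers rows that have no matching purchases rows

Fix: Use LEFT JOIN so parents without children still appear (COUNT(c.id) gives 0)

Corrected query:
SELECT p.name, COUNT(c.id) FROM customers p LEFT JOIN purchases c ON c.customer_id = p.id GROUP BY p.name

Result:
name  | COUNT(c.id)
------+------------
Bob   | 1          
Carol | 2          
Dave  | 1          
Eve   | 0          
Grace | 1          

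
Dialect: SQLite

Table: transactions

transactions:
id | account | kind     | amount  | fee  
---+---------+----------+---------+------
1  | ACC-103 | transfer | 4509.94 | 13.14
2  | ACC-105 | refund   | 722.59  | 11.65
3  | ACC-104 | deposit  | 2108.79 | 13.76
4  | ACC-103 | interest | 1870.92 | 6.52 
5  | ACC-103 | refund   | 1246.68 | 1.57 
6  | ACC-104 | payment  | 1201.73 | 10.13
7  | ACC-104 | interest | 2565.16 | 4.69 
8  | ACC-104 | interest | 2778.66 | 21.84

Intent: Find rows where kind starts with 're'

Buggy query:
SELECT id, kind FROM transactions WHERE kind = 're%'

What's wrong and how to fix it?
Bug: '=' compares the literal string including the % character; pattern matching needs LIKE

Fix: Replace '=' with LIKE so 're%' is treated as a pattern

Corrected query:
SELECT id, kind FROM transactions WHERE kind LIKE 're%'

Result:
id | kind  
---+-------
2  | refund
5  | refund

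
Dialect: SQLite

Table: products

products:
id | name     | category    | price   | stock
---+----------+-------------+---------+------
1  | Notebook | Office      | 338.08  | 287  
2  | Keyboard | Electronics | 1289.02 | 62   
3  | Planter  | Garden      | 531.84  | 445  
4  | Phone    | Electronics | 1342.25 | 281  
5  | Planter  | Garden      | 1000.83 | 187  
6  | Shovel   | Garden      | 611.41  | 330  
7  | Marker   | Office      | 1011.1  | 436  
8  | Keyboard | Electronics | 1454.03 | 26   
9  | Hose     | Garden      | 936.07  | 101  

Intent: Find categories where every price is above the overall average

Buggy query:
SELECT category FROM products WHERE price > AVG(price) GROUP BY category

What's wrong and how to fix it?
Bug: AVG() is an aggregate; it can't sit directly in WHERE

Fix: Compute the overall average in a scalar subquery and compare each group's MIN against it in HAVING

Corrected query:
SELECT category FROM products GROUP BY category HAVING MIN(price) > (SELECT AVG(price) FROM products)

Result:
category   
-----------
Electronics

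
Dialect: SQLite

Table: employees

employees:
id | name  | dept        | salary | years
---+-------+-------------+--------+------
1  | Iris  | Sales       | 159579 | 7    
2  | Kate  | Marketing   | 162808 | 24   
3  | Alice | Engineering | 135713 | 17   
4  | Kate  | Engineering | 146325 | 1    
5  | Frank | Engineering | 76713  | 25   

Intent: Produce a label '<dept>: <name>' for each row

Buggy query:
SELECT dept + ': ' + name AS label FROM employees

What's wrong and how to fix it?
Bug: SQLite uses || for string concatenation; + coerces text to numbers (yielding 0)

Fix: Use the || operator for string concatenation

Corrected query:
SELECT dept || ': ' || name AS label FROM employees

Result:
label             
------------------
Sales: Iris       
Marketing: Kate   
Engineering: Alice
Engineering: Kate 
Engineering: Frank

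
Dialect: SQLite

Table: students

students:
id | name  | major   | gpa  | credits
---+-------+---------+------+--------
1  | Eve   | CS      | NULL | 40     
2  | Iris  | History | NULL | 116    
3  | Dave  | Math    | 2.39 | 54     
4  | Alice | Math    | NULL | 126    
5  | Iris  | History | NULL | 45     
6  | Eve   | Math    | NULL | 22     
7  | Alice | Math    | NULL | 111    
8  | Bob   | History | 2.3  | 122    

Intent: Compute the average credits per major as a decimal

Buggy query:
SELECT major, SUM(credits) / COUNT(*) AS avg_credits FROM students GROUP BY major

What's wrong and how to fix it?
Bug: Both operands are integers, so '/' performs integer division and truncates

Fix: Cast one side to REAL so the division keeps the fractional part

Corrected query:
SELECT major, SUM(credits) * 1.0 / COUNT(*) AS avg_credits FROM students GROUP BY major

Result:
major   | avg_credits
--------+------------
CS      | 40         
History | 94.333333  
Math    | 78.25      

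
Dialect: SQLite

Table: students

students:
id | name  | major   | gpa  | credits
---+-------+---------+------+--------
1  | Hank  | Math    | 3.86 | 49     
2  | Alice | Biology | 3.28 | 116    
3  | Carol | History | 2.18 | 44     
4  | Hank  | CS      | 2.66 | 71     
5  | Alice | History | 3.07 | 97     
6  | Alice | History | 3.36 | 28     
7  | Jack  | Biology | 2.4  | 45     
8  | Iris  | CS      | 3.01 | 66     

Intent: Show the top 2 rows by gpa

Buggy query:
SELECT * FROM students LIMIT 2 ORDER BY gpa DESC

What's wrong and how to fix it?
Bug: ORDER BY cannot follow LIMIT; LIMIT is the final clause

Fix: Sort with ORDER BY, then apply LIMIT

Corrected query:
SELECT * FROM students ORDER BY gpa DESC LIMIT 2

Result:
id | name  | major   | gpa  | credits
---+-------+---------+------+--------
1  | Hank  | Math    | 3.86 | 49     
6  | Alice | History | 3.36 | 28     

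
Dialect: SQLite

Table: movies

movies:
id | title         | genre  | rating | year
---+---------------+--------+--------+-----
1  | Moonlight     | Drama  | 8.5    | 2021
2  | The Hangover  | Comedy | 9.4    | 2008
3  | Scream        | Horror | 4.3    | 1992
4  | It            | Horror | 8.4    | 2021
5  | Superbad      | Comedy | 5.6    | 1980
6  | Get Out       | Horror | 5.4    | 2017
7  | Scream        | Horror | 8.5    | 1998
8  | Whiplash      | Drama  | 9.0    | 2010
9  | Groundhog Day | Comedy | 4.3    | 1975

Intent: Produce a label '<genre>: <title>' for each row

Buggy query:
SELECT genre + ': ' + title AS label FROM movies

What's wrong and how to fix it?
Bug: SQLite uses || for string concatenation; + coerces text to numbers (yielding 0)

Fix: Use the || operator for string concatenation

Corrected query:
SELECT genre || ': ' || title AS label FROM movies

Result:
label                
---------------------
Drama: Moonlight     
Comedy: The Hangover 
Horror: Scream       
Horror: It           
Comedy: Superbad     
Horror: Get Out      
Horror: Scream       
Drama: Whiplash      
Comedy: Groundhog Day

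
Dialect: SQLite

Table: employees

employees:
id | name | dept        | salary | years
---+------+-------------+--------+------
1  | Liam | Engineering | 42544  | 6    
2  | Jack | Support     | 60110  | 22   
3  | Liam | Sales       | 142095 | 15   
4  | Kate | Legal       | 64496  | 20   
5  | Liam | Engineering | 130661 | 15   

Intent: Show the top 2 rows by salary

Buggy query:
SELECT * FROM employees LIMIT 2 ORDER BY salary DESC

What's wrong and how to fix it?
Bug: LIMIT must come after ORDER BY

Fix: Sort with ORDER BY, then apply LIMIT

Corrected query:
SELECT * FROM employees ORDER BY salary DESC LIMIT 2

Result:
id | name | dept        | salary | years
---+------+-------------+--------+------
3  | Liam | Sales       | 142095 | 15   
5  | Liam | Engineering | 130661 | 15   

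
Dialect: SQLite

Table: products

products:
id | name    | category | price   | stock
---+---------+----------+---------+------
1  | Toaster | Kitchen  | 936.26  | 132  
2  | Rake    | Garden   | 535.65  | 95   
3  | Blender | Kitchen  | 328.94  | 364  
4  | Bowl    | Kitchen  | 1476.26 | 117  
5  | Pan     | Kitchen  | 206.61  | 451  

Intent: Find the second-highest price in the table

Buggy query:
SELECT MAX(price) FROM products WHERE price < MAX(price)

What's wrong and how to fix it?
Bug: MAX(price) on the right of the comparison is an aggregate-in-WHERE error

Fix: Compute the overall MAX in a subquery, then take MAX of rows below it

Corrected query:
SELECT MAX(price) FROM products WHERE price < (SELECT MAX(price) FROM products)

Result:
MAX(price)
----------
936.26    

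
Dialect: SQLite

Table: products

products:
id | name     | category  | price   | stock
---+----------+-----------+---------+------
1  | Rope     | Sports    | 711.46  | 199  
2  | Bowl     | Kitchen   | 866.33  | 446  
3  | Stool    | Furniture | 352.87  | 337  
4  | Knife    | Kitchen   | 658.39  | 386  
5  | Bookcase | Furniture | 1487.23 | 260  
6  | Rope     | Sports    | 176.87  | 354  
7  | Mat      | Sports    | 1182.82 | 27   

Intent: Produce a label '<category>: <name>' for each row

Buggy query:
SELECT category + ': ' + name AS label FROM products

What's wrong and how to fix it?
Bug: SQLite uses || for string concatenation; + coerces text to numbers (yielding 0)

Fix: Replace + with || to concatenate text

Corrected query:
SELECT category || ': ' || name AS label FROM products

Result:
label              
-------------------
Sports: Rope       
Kitchen: Bowl      
Furniture: Stool   
Kitchen: Knife     
Furniture: Bookcase
Sports: Rope       
Sports: Mat        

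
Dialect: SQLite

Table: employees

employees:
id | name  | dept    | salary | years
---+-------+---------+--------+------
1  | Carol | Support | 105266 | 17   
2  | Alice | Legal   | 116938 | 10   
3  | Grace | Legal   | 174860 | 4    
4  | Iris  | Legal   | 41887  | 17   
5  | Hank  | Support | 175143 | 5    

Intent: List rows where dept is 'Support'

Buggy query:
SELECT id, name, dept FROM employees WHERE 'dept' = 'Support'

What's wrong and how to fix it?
Bug: Single quotes denote string literals in SQL; the column name is being compared as a constant string

Fix: Remove the quotes around the column name (or use double quotes for an identifier)

Corrected query:
SELECT id, name, dept FROM employees WHERE dept = 'Support'

Result:
id | name  | dept   
---+-------+--------
1  | Carol | Support
5  | Hank  | Support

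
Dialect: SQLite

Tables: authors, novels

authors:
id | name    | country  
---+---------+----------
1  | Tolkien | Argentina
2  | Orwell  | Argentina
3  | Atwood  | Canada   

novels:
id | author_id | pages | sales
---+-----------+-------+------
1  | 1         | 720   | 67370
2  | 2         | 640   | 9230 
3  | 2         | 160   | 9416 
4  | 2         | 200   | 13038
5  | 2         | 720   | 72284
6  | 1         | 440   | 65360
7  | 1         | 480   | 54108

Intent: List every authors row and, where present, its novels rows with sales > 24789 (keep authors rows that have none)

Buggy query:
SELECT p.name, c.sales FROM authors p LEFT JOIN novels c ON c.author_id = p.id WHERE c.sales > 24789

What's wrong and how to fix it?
Bug: A WHERE condition on the right-hand table after LEFT JOIN drops unmatched parents

Fix: Put 'c.sales > 24789' in the JOIN's ON clause instead of WHERE

Corrected query:
SELECT p.name, c.sales FROM authors p LEFT JOIN novels c ON c.author_id = p.id AND c.sales > 24789

Result:
name    | sales
--------+------
Tolkien | 54108
Tolkien | 65360
Tolkien | 67370
Orwell  | 72284
Atwood  | NULL 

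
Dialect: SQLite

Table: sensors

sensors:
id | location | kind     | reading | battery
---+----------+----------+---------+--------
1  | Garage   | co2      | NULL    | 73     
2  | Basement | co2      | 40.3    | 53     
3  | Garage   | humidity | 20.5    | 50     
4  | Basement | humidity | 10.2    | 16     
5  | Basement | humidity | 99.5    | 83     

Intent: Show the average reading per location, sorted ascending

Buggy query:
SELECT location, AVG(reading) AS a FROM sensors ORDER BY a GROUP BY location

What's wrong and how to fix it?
Bug: ORDER BY appears before GROUP BY; SQL clause order requires GROUP BY first

Fix: Reorder: SELECT … FROM … GROUP BY … ORDER BY …

Corrected query:
SELECT location, AVG(reading) AS a FROM sensors GROUP BY location ORDER BY a

Result:
location | a   
---------+-----
Garage   | 20.5
Basement | 50  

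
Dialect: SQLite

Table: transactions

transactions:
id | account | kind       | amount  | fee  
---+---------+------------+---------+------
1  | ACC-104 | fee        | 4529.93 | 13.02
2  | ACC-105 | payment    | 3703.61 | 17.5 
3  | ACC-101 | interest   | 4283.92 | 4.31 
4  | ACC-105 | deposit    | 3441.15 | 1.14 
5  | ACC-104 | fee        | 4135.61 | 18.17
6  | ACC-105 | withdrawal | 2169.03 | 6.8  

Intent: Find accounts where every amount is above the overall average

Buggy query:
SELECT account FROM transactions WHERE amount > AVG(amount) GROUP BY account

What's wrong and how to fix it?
Bug: AVG() is an aggregate; it can't sit directly in WHERE

Fix: Use a subquery for AVG and a HAVING MIN(...) filter so the condition holds for every row in the group

Corrected query:
SELECT account FROM transactions GROUP BY account HAVING MIN(amount) > (SELECT AVG(amount) FROM transactions)

Result:
account
-------
ACC-101
ACC-104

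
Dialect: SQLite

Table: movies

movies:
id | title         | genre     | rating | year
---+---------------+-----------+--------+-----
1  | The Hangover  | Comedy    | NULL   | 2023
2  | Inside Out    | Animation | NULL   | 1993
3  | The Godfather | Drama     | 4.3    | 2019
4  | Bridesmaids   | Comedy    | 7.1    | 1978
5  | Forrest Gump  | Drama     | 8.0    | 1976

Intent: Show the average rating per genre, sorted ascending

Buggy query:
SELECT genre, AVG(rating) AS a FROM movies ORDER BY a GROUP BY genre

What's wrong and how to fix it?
Bug: GROUP BY must precede ORDER BY

Fix: Move ORDER BY to the end, after GROUP BY

Corrected query:
SELECT genre, AVG(rating) AS a FROM movies GROUP BY genre ORDER BY a

Result:
genre     | a   
----------+-----
Animation | NULL
Drama     | 6.15
Comedy    | 7.1 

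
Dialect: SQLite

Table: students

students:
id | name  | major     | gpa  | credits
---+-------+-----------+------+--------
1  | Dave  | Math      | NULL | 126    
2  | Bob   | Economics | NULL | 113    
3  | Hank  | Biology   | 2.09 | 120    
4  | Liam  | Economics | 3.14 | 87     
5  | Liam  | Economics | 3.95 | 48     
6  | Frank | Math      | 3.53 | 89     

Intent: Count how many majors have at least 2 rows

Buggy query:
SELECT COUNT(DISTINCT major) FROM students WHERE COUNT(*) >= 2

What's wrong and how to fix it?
Bug: WHERE filters individual rows, not groups, so a group-level COUNT is invalid there

Fix: Group first with HAVING COUNT(*) >= 2, then COUNT the resulting groups

Corrected query:
SELECT COUNT(*) FROM (SELECT major FROM students GROUP BY major HAVING COUNT(*) >= 2)

Result:
COUNT(*)
--------
2       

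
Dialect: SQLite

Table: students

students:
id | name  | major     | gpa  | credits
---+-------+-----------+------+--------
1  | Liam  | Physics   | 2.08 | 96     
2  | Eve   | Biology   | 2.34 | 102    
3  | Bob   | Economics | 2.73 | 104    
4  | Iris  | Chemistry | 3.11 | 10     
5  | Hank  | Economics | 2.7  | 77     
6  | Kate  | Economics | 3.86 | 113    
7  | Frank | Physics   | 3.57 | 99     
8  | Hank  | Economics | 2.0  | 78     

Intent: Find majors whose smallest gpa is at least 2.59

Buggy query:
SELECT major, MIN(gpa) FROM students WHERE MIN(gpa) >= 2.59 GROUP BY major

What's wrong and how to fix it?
Bug: MIN() in WHERE is a misuse of aggregate

Fix: Use HAVING for the per-group MIN condition

Corrected query:
SELECT major, MIN(gpa) FROM students GROUP BY major HAVING MIN(gpa) >= 2.59

Result:
major     | MIN(gpa)
----------+---------
Chemistry | 3.11    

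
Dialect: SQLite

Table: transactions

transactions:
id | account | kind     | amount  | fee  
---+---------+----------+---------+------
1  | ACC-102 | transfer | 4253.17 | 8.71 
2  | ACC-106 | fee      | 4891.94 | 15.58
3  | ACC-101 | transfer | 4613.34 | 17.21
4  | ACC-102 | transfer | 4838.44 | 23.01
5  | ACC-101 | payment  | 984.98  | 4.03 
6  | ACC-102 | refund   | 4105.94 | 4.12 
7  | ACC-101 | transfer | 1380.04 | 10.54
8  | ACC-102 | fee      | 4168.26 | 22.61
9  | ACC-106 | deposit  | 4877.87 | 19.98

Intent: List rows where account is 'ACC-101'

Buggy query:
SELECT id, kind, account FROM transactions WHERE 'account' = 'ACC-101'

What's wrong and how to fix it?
Bug: 'account' in single quotes is a string literal, not the column; the comparison is literal-vs-literal and never true

Fix: Remove the quotes around the column name (or use double quotes for an identifier)

Corrected query:
SELECT id, kind, account FROM transactions WHERE account = 'ACC-101'

Result:
id | kind     | account
---+----------+--------
3  | transfer | ACC-101
5  | payment  | ACC-101
7  | transfer | ACC-101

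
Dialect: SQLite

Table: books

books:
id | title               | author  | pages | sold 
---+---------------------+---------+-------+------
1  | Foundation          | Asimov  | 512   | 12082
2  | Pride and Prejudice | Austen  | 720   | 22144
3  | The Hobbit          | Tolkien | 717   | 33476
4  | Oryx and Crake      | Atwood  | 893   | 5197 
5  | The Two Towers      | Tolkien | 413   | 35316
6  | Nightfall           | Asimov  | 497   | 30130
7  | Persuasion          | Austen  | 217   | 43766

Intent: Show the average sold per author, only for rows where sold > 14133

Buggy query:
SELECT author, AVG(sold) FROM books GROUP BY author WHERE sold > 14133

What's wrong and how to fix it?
Bug: WHERE cannot follow GROUP BY

Fix: Move the WHERE clause before GROUP BY

Corrected query:
SELECT author, AVG(sold) FROM books WHERE sold > 14133 GROUP BY author

Result:
author  | AVG(sold)
--------+----------
Asimov  | 30130    
Austen  | 32955    
Tolkien | 34396    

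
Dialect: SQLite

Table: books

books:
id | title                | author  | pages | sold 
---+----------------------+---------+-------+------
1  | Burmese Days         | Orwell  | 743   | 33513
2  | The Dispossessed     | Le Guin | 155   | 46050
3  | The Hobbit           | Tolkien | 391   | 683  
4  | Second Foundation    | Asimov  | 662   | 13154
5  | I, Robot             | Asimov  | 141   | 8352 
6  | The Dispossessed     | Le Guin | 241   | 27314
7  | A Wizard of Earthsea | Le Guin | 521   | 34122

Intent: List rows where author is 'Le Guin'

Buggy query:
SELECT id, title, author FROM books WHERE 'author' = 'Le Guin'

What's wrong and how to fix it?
Bug: 'author' in single quotes is a string literal, not the column; the comparison is literal-vs-literal and never true

Fix: Remove the quotes around the column name (or use double quotes for an identifier)

Corrected query:
SELECT id, title, author FROM books WHERE author = 'Le Guin'

Result:
id | title                | author 
---+----------------------+--------
2  | The Dispossessed     | Le Guin
6  | The Dispossessed     | Le Guin
7  | A Wizard of Earthsea | Le Guin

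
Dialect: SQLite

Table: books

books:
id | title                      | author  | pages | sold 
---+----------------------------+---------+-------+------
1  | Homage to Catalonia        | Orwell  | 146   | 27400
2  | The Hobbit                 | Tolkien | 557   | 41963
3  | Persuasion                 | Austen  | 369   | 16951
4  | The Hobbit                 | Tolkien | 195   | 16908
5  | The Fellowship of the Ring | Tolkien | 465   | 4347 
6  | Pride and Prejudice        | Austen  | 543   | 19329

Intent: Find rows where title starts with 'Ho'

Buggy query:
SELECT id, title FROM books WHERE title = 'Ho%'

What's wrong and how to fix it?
Bug: Wildcards only work with LIKE; '=' treats '%' as a literal character

Fix: Use LIKE for wildcard pattern matching

Corrected query:
SELECT id, title FROM books WHERE title LIKE 'Ho%'

Result:
id | title              
---+--------------------
1  | Homage to Catalonia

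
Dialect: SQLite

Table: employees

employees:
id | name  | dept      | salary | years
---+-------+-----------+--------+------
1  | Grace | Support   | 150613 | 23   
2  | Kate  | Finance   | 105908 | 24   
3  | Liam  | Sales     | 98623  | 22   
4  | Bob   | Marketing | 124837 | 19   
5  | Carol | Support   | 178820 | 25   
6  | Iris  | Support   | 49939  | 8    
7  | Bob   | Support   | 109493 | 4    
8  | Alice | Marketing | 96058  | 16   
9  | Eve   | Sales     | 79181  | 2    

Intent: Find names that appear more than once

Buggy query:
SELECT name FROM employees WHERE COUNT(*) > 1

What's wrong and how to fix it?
Bug: COUNT(*) is an aggregate and cannot be used in WHERE

Fix: GROUP BY name, then filter groups with HAVING COUNT(*) > 1

Corrected query:
SELECT name FROM employees GROUP BY name HAVING COUNT(*) > 1

Result:
name
----
Bob 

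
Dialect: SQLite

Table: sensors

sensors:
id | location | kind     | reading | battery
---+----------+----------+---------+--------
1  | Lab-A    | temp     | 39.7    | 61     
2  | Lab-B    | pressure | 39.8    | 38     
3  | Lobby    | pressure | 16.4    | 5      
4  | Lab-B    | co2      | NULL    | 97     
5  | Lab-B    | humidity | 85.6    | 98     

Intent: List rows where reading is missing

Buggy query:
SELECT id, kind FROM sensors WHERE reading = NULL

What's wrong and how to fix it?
Bug: '= NULL' is always unknown in SQL three-valued logic, so no rows match

Fix: Replace '= NULL' with 'IS NULL'

Corrected query:
SELECT id, kind FROM sensors WHERE reading IS NULL

Result:
id | kind
---+-----
4  | co2 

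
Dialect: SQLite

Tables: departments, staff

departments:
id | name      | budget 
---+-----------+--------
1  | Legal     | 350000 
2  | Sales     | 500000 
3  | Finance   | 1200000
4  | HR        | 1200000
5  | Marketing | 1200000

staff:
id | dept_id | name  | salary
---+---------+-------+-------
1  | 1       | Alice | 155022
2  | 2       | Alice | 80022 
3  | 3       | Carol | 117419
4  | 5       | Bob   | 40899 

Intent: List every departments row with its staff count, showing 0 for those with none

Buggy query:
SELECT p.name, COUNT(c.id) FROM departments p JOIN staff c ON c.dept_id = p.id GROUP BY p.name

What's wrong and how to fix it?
Bug: INNER JOIN drops departments rows that have no matching staff rows

Fix: Switch to LEFT JOIN to retain unmatched parent rows

Corrected query:
SELECT p.name, COUNT(c.id) FROM departments p LEFT JOIN staff c ON c.dept_id = p.id GROUP BY p.name

Result:
name      | COUNT(c.id)
----------+------------
Finance   | 1          
HR        | 0          
Legal     | 1          
Marketing | 1          
Sales     | 1          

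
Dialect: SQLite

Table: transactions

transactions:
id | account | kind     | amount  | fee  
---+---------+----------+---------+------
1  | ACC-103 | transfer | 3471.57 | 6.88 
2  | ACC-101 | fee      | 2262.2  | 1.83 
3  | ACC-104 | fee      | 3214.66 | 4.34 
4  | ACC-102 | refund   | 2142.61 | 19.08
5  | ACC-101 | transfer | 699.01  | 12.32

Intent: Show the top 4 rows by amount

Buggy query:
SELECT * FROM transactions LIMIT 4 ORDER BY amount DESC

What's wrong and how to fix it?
Bug: LIMIT must come after ORDER BY

Fix: Swap the clauses: ORDER BY first, then LIMIT

Corrected query:
SELECT * FROM transactions ORDER BY amount DESC LIMIT 4

Result:
id | account | kind     | amount  | fee  
---+---------+----------+---------+------
1  | ACC-103 | transfer | 3471.57 | 6.88 
3  | ACC-104 | fee      | 3214.66 | 4.34 
2  | ACC-101 | fee      | 2262.2  | 1.83 
4  | ACC-102 | refund   | 2142.61 | 19.08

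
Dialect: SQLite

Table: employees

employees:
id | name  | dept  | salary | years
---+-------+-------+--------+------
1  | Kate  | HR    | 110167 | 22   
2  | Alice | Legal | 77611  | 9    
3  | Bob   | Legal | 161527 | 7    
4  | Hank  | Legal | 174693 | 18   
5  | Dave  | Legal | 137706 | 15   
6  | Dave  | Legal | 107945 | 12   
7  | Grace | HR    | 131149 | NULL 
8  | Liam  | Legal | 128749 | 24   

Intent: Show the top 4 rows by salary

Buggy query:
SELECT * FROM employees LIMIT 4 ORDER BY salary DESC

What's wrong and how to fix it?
Bug: LIMIT must come after ORDER BY

Fix: Sort with ORDER BY, then apply LIMIT

Corrected query:
SELECT * FROM employees ORDER BY salary DESC LIMIT 4

Result:
id | name  | dept  | salary | years
---+-------+-------+--------+------
4  | Hank  | Legal | 174693 | 18   
3  | Bob   | Legal | 161527 | 7    
5  | Dave  | Legal | 137706 | 15   
7  | Grace | HR    | 131149 | NULL 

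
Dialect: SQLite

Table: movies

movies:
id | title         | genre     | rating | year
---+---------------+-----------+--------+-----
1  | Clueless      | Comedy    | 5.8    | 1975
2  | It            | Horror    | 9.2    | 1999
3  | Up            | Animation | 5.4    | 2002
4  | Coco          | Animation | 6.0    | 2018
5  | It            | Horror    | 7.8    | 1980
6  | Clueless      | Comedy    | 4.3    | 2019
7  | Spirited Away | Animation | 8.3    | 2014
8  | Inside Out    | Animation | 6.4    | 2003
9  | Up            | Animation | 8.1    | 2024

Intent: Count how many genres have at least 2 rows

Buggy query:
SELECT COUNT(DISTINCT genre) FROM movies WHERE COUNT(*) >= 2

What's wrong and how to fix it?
Bug: WHERE filters individual rows, not groups, so a group-level COUNT is invalid there

Fix: Group first with HAVING COUNT(*) >= 2, then COUNT the resulting groups

Corrected query:
SELECT COUNT(*) FROM (SELECT genre FROM movies GROUP BY genre HAVING COUNT(*) >= 2)

Result:
COUNT(*)
--------
3       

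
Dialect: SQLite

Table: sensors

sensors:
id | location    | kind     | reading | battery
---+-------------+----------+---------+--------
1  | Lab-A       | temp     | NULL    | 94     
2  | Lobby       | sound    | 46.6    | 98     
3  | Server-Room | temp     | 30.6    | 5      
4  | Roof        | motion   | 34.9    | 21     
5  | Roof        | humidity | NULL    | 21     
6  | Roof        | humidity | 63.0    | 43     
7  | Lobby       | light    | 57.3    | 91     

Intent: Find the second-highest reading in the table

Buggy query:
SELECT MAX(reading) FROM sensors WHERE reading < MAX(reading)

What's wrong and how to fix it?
Bug: MAX(reading) on the right of the comparison is an aggregate-in-WHERE error

Fix: Put the inner MAX in a scalar subquery

Corrected query:
SELECT MAX(reading) FROM sensors WHERE reading < (SELECT MAX(reading) FROM sensors)

Result:
MAX(reading)
------------
57.3        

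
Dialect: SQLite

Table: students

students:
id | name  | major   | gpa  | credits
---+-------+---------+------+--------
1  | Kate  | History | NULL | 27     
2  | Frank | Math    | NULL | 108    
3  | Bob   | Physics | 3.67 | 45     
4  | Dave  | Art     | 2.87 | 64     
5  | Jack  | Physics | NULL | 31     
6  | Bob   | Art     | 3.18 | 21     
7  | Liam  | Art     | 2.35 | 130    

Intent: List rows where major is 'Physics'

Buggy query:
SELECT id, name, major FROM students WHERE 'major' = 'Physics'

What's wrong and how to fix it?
Bug: 'major' in single quotes is a string literal, not the column; the comparison is literal-vs-literal and never true

Fix: Remove the quotes around the column name (or use double quotes for an identifier)

Corrected query:
SELECT id, name, major FROM students WHERE major = 'Physics'

Result:
id | name | major  
---+------+--------
3  | Bob  | Physics
5  | Jack | Physics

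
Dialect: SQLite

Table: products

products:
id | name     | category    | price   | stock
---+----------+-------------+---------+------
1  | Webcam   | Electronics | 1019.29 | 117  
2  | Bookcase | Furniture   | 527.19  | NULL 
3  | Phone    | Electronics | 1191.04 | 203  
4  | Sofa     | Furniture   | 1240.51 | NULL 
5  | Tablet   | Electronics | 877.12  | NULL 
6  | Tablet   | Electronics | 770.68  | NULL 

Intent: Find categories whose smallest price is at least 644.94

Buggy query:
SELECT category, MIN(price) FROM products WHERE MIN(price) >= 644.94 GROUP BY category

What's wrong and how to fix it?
Bug: Aggregates like MIN are computed per group after WHERE runs

Fix: Replace WHERE with HAVING after the GROUP BY

Corrected query:
SELECT category, MIN(price) FROM products GROUP BY category HAVING MIN(price) >= 644.94

Result:
category    | MIN(price)
------------+-----------
Electronics | 770.68    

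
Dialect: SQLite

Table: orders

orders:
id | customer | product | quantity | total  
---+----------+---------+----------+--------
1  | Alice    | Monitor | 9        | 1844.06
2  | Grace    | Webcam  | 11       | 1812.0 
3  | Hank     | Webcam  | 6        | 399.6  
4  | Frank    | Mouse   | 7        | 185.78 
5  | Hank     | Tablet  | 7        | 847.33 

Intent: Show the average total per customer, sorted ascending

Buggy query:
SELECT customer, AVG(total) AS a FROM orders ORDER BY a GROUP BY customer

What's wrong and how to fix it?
Bug: GROUP BY must precede ORDER BY

Fix: Move ORDER BY to the end, after GROUP BY

Corrected query:
SELECT customer, AVG(total) AS a FROM orders GROUP BY customer ORDER BY a

Result:
customer | a      
---------+--------
Frank    | 185.78 
Hank     | 623.465
Grace    | 1812   
Alice    | 1844.06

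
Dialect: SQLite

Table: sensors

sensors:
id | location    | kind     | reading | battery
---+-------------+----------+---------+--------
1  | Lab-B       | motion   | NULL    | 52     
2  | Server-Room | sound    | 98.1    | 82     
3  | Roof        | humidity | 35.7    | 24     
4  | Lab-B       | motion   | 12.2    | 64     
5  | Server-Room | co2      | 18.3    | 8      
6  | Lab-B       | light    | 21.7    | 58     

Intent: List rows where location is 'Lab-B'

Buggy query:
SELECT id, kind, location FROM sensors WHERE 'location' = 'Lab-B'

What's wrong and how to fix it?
Bug: Single quotes denote string literals in SQL; the column name is being compared as a constant string

Fix: Remove the quotes around the column name (or use double quotes for an identifier)

Corrected query:
SELECT id, kind, location FROM sensors WHERE location = 'Lab-B'

Result:
id | kind   | location
---+--------+---------
1  | motion | Lab-B   
4  | motion | Lab-B   
6  | light  | Lab-B   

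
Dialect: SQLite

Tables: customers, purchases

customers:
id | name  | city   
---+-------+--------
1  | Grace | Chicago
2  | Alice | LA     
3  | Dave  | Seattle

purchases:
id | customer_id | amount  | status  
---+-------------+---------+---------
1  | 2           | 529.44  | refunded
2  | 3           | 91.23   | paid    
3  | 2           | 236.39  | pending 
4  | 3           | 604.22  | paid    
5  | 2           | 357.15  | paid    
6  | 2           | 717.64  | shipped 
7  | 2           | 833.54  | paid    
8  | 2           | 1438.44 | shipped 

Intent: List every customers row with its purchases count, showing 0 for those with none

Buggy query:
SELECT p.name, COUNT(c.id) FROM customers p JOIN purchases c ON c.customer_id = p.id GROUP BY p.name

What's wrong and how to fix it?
Bug: INNER JOIN drops customers rows that have no matching purchases rows

Fix: Switch to LEFT JOIN to retain unmatched parent rows

Corrected query:
SELECT p.name, COUNT(c.id) FROM customers p LEFT JOIN purchases c ON c.customer_id = p.id GROUP BY p.name

Result:
name  | COUNT(c.id)
------+------------
Alice | 6          
Dave  | 2          
Grace | 0          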